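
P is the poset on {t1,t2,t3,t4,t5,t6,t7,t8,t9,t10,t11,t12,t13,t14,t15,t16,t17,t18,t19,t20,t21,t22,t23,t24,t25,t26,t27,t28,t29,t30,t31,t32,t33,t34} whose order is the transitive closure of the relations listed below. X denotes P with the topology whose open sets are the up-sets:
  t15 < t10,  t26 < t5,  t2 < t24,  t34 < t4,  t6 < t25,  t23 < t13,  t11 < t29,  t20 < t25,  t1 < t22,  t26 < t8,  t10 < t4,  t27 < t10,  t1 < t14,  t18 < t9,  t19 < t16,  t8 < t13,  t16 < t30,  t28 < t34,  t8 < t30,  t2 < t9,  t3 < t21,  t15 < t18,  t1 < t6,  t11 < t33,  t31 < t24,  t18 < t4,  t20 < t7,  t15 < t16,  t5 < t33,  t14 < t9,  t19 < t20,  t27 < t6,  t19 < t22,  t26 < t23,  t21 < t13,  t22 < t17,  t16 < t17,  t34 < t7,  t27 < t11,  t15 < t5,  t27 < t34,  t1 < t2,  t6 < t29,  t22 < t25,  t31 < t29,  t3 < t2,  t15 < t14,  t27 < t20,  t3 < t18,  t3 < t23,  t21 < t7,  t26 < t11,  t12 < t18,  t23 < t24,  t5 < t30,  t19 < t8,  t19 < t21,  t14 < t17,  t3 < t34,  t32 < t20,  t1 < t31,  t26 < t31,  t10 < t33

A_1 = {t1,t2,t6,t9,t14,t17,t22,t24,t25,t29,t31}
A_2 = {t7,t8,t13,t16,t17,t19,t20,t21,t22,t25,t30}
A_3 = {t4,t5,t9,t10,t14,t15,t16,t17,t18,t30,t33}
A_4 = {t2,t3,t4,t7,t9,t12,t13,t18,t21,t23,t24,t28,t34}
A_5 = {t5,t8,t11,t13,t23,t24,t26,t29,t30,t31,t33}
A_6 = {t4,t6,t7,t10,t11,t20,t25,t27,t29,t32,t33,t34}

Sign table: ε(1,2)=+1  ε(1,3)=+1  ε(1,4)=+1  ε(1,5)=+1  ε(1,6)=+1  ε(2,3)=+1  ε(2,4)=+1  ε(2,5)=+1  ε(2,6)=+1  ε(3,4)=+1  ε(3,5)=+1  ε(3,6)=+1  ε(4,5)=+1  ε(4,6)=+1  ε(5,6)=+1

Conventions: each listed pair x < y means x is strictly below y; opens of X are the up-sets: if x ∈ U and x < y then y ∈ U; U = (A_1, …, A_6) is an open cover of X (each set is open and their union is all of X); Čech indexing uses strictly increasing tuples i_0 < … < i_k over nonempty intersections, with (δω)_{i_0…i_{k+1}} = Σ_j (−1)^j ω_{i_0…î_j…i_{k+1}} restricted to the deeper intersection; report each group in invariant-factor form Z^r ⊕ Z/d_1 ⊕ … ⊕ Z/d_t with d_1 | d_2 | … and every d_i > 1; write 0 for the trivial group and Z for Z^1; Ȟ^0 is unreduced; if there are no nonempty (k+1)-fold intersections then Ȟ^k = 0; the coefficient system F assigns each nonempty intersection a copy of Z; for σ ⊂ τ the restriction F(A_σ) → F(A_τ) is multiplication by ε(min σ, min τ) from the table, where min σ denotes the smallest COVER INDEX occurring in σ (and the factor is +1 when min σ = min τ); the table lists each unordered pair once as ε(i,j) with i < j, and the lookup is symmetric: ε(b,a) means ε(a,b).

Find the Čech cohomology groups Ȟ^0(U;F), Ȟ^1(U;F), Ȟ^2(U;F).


Ȟ^0(U;F) ≅ Z,  Ȟ^1(U;F) ≅ 0,  Ȟ^2(U;F) ≅ Z/2

nerve simplices:
  A12={t17,t22,t25} A13={t9,t14,t17} A14={t2,t9,t24} A15={t24,t29,t31} A16={t6,t25,t29} A23={t16,t17,t30} A24={t7,t13,t21} A25={t8,t13,t30} A26={t7,t20,t25} A34={t4,t9,t18} A35={t5,t30,t33} A36={t4,t10,t33} A45={t13,t23,t24} A46={t4,t7,t34} A56={t11,t29,t33}
  A123={t17} A126={t25} A134={t9} A145={t24} A156={t29} A235={t30} A245={t13} A246={t7} A346={t4} A356={t33}
C dims 6,15,10; δ0: rk 5, SNF 1^5; δ1: rk 10, SNF 1^9·2
degree 0: 6−5−0 = 1 → Ȟ^0 ≅ Z
degree 1: 15−10−5 = 0 → Ȟ^1 ≅ 0
degree 2: 10−0−10 = 0 plus torsion [2] → Ȟ^2 ≅ Z/2


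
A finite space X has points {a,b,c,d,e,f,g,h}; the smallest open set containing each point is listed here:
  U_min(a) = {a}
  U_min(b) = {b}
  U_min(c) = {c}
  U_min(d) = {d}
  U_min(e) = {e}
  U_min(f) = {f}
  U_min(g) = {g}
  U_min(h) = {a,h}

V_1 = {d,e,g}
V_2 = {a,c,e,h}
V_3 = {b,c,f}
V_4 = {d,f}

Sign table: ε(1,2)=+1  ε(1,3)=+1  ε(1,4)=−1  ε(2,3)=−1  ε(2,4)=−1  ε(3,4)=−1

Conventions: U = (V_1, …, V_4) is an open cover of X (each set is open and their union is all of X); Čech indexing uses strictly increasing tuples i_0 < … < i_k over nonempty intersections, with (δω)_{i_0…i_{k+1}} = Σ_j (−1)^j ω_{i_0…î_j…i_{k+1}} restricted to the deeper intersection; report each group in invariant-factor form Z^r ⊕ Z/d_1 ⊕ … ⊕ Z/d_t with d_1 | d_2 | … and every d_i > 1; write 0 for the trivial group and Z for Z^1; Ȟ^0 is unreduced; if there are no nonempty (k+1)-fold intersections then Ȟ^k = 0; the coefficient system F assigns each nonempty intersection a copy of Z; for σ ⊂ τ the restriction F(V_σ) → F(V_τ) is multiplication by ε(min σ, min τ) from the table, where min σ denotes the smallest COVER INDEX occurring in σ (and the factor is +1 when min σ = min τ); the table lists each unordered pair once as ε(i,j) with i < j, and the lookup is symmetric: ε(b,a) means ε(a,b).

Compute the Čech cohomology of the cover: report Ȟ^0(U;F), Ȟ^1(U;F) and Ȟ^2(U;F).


nonempty overlaps:
  V12={e} V14={d} V23={c} V34={f}
C dims 4,4; δ0: rk 4, SNF 1^3·2
degree 0: 4−4−0 = 0 → Ȟ^0 ≅ 0
degree 1: 4−0−4 = 0 plus torsion [2] → Ȟ^1 ≅ Z/2
degree 2: 0−0−0 = 0 → Ȟ^2 ≅ 0

Ȟ^0 = 0; Ȟ^1 = Z/2; Ȟ^2 = 0


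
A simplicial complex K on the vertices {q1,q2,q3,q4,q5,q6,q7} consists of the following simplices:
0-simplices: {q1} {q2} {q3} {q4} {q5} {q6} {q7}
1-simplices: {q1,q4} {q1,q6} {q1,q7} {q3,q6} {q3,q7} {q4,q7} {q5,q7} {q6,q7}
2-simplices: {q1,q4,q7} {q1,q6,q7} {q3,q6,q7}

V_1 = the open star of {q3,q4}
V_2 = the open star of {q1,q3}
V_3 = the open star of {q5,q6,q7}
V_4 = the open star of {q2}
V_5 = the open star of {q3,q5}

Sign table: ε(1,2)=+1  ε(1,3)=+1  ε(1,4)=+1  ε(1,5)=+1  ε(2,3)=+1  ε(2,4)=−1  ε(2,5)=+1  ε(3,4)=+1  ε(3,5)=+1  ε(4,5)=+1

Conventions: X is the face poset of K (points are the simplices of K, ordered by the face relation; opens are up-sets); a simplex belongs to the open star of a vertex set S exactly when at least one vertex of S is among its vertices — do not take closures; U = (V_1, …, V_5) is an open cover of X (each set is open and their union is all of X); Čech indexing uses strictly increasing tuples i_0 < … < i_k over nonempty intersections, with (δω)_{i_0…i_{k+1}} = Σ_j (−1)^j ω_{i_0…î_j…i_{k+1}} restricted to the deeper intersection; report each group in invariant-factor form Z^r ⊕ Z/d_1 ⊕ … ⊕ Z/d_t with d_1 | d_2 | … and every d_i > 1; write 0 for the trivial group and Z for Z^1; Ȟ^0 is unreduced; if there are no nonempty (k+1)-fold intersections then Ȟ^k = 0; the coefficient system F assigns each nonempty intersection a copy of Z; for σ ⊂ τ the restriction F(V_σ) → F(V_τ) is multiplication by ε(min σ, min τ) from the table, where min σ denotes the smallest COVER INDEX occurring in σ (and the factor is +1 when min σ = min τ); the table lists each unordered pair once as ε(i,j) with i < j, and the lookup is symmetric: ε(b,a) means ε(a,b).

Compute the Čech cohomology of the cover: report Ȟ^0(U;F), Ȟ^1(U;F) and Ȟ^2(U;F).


intersection data:
  V1={{q3},{q4},{q1,q4},{q3,q6},{q3,q7},{q4,q7},{q1,q4,q7},{q3,q6,q7}} V2={{q1},{q3},{q1,q4},{q1,q6},{q1,q7},{q3,q6},{q3,q7},{q1,q4,q7},{q1,q6,q7},{q3,q6,q7}} V3={{q5},{q6},{q7},{q1,q6},{q1,q7},{q3,q6},{q3,q7},{q4,q7},{q5,q7},{q6,q7},{q1,q4,q7},{q1,q6,q7},{q3,q6,q7}} V4={{q2}} V5={{q3},{q5},{q3,q6},{q3,q7},{q5,q7},{q3,q6,q7}}
  V12={{q3},{q1,q4},{q3,q6},{q3,q7},{q1,q4,q7},{q3,q6,q7}} V13={{q3,q6},{q3,q7},{q4,q7},{q1,q4,q7},{q3,q6,q7}} V15={{q3},{q3,q6},{q3,q7},{q3,q6,q7}} V23={{q1,q6},{q1,q7},{q3,q6},{q3,q7},{q1,q4,q7},{q1,q6,q7},{q3,q6,q7}} V25={{q3},{q3,q6},{q3,q7},{q3,q6,q7}} V35={{q5},{q3,q6},{q3,q7},{q5,q7},{q3,q6,q7}}
  V123={{q3,q6},{q3,q7},{q1,q4,q7},{q3,q6,q7}} V125={{q3},{q3,q6},{q3,q7},{q3,q6,q7}} V135={{q3,q6},{q3,q7},{q3,q6,q7}} V235={{q3,q6},{q3,q7},{q3,q6,q7}}
  V1235={{q3,q6},{q3,q7},{q3,q6,q7}}
C dims 5,6,4,1; δ0: rk 3, SNF 1^3; δ1: rk 3, SNF 1^3; δ2: rk 1, SNF 1^1
Ȟ^0 = (5 − 3) − 0 = 2, so Ȟ^0 ≅ Z^2
Ȟ^1 = (6 − 3) − 3 = 0, so Ȟ^1 ≅ 0
Ȟ^2 = (4 − 1) − 3 = 0, so Ȟ^2 ≅ 0

Ȟ^0 = Z^2, Ȟ^1 = 0 and Ȟ^2 = 0


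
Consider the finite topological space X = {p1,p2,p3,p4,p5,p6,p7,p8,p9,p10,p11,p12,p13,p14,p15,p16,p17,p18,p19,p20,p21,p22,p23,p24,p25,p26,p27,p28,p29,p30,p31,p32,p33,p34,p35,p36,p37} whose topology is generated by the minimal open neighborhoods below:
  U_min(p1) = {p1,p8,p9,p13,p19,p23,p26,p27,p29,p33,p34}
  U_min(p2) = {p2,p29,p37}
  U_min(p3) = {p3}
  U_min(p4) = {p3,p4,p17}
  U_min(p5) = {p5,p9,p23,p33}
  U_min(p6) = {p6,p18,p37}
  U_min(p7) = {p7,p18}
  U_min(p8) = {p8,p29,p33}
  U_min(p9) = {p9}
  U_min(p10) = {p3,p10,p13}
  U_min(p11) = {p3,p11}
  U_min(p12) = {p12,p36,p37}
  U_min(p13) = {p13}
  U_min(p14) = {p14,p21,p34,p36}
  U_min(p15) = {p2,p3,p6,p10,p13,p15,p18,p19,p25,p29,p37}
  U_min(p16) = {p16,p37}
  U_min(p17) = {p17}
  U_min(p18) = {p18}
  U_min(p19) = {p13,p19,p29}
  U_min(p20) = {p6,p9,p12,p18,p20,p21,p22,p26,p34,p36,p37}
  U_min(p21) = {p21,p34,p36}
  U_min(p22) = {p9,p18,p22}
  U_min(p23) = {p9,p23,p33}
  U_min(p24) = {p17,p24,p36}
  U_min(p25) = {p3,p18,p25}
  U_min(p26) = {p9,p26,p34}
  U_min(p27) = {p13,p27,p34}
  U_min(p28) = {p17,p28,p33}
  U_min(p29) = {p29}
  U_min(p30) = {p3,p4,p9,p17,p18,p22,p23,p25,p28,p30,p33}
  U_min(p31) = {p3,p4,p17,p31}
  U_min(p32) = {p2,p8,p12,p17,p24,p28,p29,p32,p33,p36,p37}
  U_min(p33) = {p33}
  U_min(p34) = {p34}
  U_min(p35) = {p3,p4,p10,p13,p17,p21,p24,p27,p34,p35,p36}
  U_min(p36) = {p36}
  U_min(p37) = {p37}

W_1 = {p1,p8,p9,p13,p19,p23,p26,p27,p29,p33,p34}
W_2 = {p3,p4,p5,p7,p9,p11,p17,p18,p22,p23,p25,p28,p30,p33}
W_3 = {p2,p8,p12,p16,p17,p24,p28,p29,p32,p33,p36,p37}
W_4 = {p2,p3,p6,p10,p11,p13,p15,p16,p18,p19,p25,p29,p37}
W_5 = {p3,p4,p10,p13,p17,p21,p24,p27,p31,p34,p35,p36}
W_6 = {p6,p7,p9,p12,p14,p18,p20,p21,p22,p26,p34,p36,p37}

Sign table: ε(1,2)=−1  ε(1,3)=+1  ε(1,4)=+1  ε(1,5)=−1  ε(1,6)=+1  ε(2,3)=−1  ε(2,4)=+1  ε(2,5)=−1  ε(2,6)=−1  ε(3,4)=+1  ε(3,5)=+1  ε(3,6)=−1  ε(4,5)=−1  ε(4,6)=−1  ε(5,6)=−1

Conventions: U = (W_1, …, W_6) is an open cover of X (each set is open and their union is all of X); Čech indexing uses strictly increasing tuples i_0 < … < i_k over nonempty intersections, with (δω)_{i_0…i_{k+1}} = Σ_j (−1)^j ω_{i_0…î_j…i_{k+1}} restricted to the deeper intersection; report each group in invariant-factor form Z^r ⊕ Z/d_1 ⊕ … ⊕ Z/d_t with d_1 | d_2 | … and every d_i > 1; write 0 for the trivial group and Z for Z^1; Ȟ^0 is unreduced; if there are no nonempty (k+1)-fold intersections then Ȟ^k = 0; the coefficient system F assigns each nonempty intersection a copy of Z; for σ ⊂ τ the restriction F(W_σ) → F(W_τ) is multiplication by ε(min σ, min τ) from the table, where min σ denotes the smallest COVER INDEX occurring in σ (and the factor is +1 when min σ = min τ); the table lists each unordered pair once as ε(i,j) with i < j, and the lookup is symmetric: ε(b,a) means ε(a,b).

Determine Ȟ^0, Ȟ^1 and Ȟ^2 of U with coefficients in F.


Ȟ^0(U;F) ≅ 0; Ȟ^1(U;F) ≅ Z/2; Ȟ^2(U;F) ≅ Z

nerve of the cover:
  W12={p9,p23,p33} W13={p8,p29,p33} W14={p13,p19,p29} W15={p13,p27,p34} W16={p9,p26,p34} W23={p17,p28,p33} W24={p3,p11,p18,p25} W25={p3,p4,p17} W26={p7,p9,p18,p22} W34={p2,p16,p29,p37} W35={p17,p24,p36} W36={p12,p36,p37} W45={p3,p10,p13} W46={p6,p18,p37} W56={p21,p34,p36}
  W123={p33} W126={p9} W134={p29} W145={p13} W156={p34} W235={p17} W245={p3} W246={p18} W346={p37} W356={p36}
C dims 6,15,10; δ0: rk 6, SNF 1^5·2; δ1: rk 9, SNF 1^9
Ȟ^0 = (6 − 6) − 0 = 0, so Ȟ^0 ≅ 0
Ȟ^1 = (15 − 9) − 6 = 0 plus torsion [2], so Ȟ^1 ≅ Z/2
Ȟ^2 = (10 − 0) − 9 = 1, so Ȟ^2 ≅ Z


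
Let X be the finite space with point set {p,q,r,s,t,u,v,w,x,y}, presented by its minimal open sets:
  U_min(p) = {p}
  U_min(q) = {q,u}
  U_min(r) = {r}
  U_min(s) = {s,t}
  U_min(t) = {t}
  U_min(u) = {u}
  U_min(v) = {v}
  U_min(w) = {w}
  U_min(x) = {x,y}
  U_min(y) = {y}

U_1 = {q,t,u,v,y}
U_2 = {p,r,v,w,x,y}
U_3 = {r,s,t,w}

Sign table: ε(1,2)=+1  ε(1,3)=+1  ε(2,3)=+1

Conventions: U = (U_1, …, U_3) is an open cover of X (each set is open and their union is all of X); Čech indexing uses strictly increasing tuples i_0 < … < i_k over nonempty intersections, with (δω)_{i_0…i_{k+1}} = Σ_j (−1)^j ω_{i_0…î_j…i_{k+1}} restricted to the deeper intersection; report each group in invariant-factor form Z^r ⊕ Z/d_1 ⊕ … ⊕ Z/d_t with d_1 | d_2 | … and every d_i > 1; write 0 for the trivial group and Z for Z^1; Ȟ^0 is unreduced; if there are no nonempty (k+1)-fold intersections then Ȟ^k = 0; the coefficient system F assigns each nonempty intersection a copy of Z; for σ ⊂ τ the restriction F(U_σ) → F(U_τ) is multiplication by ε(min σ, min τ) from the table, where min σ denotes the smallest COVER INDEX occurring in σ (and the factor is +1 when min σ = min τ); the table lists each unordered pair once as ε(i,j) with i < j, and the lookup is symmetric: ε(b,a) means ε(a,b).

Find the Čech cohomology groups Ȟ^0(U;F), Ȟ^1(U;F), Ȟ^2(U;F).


nerve of the cover:
  U12={v,y} U13={t} U23={r,w}
C dims 3,3; δ0: rk 2, SNF 1^2
Ȟ^0 = (3 − 2) − 0 = 1, so Ȟ^0 ≅ Z
Ȟ^1 = (3 − 0) − 2 = 1, so Ȟ^1 ≅ Z
Ȟ^2 = (0 − 0) − 0 = 0, so Ȟ^2 ≅ 0

Ȟ^0 ≅ Z, Ȟ^1 ≅ Z, Ȟ^2 ≅ 0


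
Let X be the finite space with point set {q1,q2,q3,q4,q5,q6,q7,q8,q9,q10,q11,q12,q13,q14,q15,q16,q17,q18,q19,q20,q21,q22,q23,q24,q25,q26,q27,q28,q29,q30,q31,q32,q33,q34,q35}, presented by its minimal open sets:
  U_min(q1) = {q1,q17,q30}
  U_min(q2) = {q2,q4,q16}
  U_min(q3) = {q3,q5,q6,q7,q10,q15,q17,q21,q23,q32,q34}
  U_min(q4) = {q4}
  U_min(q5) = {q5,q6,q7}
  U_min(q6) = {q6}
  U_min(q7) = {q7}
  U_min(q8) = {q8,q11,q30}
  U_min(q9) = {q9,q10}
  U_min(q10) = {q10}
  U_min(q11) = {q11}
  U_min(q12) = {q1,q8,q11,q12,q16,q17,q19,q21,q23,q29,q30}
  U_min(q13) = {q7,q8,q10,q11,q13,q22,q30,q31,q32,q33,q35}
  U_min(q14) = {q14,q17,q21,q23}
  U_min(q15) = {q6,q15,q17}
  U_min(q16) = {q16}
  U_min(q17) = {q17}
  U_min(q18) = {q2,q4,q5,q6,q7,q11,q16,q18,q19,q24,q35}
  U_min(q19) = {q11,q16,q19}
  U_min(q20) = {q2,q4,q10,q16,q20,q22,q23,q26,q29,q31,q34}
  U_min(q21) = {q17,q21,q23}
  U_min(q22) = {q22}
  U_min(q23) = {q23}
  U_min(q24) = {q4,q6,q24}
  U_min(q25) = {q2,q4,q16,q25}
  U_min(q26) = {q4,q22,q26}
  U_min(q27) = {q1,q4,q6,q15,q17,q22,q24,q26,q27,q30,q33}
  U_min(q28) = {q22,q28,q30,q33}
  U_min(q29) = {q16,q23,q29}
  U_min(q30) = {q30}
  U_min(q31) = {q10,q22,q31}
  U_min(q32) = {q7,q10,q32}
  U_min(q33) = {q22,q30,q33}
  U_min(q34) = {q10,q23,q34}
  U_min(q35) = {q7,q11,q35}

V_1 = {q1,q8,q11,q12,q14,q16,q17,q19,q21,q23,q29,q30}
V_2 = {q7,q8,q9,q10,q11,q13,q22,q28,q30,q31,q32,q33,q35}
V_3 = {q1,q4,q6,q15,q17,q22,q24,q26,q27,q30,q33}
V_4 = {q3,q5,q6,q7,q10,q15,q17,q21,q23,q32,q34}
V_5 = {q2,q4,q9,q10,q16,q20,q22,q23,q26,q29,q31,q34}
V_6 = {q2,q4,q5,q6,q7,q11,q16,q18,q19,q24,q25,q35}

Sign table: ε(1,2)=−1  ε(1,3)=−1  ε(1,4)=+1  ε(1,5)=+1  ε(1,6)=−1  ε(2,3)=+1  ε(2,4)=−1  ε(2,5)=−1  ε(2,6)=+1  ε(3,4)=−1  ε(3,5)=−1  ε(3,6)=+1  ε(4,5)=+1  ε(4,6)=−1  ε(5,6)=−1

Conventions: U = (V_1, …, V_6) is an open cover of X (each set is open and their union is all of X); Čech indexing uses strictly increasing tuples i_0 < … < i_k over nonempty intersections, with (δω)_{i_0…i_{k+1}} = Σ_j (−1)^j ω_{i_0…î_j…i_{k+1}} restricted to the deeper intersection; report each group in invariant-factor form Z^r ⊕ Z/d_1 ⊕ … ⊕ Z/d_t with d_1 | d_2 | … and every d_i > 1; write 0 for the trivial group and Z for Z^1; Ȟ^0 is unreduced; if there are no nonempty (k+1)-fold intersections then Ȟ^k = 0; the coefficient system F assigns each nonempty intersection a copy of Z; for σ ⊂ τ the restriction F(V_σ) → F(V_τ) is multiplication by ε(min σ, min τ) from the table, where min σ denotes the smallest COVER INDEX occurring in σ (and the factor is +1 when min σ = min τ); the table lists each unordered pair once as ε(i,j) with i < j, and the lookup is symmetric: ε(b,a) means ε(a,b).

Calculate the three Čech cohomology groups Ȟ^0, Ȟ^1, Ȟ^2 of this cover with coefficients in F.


Ȟ^0 = Z, Ȟ^1 = 0 and Ȟ^2 = Z/2

nonempty intersections:
  V12={q8,q11,q30} V13={q1,q17,q30} V14={q17,q21,q23} V15={q16,q23,q29} V16={q11,q16,q19} V23={q22,q30,q33} V24={q7,q10,q32} V25={q9,q10,q22,q31} V26={q7,q11,q35} V34={q6,q15,q17} V35={q4,q22,q26} V36={q4,q6,q24} V45={q10,q23,q34} V46={q5,q6,q7} V56={q2,q4,q16}
  V123={q30} V126={q11} V134={q17} V145={q23} V156={q16} V235={q22} V245={q10} V246={q7} V346={q6} V356={q4}
C dims 6,15,10; δ0: rk 5, SNF 1^5; δ1: rk 10, SNF 1^9·2
Ȟ^0: (6−5)−0=1 ⇒ Z
Ȟ^1: (15−10)−5=0 ⇒ 0
Ȟ^2: (10−0)−10=0 plus torsion [2] ⇒ Z/2


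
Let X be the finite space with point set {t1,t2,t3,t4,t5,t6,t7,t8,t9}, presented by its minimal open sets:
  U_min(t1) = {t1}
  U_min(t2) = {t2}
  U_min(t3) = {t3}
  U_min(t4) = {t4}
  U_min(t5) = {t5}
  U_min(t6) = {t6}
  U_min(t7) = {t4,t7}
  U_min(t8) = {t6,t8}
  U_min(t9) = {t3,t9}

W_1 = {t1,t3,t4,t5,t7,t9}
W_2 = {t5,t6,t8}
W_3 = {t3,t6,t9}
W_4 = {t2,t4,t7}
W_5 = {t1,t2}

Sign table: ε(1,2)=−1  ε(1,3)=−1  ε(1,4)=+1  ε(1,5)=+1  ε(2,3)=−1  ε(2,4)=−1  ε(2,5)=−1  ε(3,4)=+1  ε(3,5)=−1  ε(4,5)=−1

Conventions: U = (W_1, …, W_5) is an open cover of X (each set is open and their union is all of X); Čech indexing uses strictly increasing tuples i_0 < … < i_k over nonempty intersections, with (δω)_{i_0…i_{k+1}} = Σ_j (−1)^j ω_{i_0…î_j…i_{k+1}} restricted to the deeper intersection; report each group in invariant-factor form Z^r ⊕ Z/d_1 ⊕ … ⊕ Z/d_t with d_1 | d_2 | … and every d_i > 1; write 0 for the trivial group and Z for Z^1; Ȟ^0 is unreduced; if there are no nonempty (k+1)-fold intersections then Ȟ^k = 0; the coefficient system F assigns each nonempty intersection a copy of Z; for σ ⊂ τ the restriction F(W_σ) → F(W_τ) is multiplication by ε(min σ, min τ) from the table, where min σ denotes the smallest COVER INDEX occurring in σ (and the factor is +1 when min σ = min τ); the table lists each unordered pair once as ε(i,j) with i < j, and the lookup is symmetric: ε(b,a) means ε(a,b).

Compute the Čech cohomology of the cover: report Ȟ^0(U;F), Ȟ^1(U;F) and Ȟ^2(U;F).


nonempty overlaps:
  W12={t5} W13={t3,t9} W14={t4,t7} W15={t1} W23={t6} W45={t2}
C dims 5,6; δ0: rk 5, SNF 1^4·2
degree 0: 5−5−0 = 0 → Ȟ^0 ≅ 0
degree 1: 6−0−5 = 1 plus torsion [2] → Ȟ^1 ≅ Z ⊕ Z/2
degree 2: 0−0−0 = 0 → Ȟ^2 ≅ 0

Ȟ^0 = 0, Ȟ^1 = Z ⊕ Z/2, Ȟ^2 = 0


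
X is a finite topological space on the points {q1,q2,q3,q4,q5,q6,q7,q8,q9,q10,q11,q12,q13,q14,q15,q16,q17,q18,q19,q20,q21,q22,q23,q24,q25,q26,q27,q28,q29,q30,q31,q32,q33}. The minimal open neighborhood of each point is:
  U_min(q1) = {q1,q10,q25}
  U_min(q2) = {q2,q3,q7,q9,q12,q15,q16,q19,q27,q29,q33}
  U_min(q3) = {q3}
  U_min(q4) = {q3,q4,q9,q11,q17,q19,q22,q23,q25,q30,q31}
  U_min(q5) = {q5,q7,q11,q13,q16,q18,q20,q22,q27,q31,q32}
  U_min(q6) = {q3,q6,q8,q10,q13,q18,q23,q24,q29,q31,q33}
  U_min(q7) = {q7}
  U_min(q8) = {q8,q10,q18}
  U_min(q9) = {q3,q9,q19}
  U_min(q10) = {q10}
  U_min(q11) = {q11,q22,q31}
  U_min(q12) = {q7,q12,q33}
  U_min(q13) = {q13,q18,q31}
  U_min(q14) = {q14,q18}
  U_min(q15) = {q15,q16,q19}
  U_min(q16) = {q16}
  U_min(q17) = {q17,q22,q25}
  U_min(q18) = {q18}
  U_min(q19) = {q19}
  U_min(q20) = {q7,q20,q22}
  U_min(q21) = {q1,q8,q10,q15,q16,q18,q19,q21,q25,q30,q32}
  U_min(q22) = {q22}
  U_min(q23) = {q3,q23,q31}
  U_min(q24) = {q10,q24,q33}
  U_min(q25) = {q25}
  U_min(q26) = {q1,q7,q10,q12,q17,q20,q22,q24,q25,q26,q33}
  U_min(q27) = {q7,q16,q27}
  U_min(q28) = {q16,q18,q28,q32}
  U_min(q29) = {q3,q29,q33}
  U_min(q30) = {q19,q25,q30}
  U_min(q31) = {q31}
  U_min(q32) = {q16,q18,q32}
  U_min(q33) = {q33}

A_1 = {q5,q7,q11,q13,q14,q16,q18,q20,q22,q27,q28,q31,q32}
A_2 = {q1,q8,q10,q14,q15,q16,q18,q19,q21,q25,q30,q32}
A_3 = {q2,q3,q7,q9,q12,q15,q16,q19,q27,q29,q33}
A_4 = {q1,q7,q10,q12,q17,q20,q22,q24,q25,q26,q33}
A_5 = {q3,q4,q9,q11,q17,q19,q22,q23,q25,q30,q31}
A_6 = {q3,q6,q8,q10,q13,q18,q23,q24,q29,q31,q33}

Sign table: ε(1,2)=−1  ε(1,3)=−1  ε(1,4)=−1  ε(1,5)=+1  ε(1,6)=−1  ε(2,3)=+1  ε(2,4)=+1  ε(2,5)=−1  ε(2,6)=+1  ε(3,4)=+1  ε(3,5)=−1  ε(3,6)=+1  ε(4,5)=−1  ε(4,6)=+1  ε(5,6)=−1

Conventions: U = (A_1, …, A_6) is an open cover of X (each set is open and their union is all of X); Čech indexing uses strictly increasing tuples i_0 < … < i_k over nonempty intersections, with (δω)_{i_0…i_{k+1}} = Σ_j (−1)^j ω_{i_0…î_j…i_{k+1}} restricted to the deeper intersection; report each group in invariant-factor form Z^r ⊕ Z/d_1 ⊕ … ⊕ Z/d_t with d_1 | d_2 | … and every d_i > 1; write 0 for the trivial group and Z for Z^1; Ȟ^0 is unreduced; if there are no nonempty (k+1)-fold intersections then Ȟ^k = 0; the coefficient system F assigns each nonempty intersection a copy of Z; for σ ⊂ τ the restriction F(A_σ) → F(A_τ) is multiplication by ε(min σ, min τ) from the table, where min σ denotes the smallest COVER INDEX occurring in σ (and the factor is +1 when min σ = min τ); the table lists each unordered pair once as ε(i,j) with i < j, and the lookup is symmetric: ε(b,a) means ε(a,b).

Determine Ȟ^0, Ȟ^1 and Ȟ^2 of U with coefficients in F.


nerve simplices:
  A12={q14,q16,q18,q32} A13={q7,q16,q27} A14={q7,q20,q22} A15={q11,q22,q31} A16={q13,q18,q31} A23={q15,q16,q19} A24={q1,q10,q25} A25={q19,q25,q30} A26={q8,q10,q18} A34={q7,q12,q33} A35={q3,q9,q19} A36={q3,q29,q33} A45={q17,q22,q25} A46={q10,q24,q33} A56={q3,q23,q31}
  A123={q16} A126={q18} A134={q7} A145={q22} A156={q31} A235={q19} A245={q25} A246={q10} A346={q33} A356={q3}
C dims 6,15,10; δ0: rk 5, SNF 1^5; δ1: rk 10, SNF 1^9·2
degree 0: 6−5−0 = 1 → Ȟ^0 ≅ Z
degree 1: 15−10−5 = 0 → Ȟ^1 ≅ 0
degree 2: 10−0−10 = 0 plus torsion [2] → Ȟ^2 ≅ Z/2

Ȟ^0 ≅ Z, Ȟ^1 ≅ 0 and Ȟ^2 ≅ Z/2


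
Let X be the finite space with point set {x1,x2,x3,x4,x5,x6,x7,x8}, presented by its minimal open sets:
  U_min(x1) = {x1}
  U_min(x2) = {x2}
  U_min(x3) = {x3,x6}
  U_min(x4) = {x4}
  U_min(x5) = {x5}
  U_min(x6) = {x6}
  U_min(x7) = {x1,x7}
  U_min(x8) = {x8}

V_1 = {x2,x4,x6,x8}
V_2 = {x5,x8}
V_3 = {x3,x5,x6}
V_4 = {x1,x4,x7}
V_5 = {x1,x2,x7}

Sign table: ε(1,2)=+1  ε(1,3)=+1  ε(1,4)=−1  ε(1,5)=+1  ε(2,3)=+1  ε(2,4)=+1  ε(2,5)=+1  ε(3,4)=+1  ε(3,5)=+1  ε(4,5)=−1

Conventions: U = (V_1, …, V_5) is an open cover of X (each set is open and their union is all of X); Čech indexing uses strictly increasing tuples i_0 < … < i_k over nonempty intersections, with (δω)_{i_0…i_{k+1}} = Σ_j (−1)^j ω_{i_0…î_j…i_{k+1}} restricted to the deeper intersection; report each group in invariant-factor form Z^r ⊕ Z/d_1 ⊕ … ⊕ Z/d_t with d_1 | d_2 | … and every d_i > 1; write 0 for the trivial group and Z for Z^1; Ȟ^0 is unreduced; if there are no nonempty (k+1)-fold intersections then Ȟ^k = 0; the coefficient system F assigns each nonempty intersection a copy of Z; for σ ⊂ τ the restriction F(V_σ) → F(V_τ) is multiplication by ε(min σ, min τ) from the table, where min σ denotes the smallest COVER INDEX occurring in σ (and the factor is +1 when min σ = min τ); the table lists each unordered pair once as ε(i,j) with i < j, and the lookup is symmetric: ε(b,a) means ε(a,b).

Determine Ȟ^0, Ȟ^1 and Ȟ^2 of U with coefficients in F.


Ȟ^0(U;F) ≅ Z, Ȟ^1(U;F) ≅ Z^2 and Ȟ^2(U;F) ≅ 0

nerve of the cover:
  V12={x8} V13={x6} V14={x4} V15={x2} V23={x5} V45={x1,x7}
C dims 5,6; δ0: rk 4, SNF 1^4
Ȟ^0 = (5 − 4) − 0 = 1, so Ȟ^0 ≅ Z
Ȟ^1 = (6 − 0) − 4 = 2, so Ȟ^1 ≅ Z^2
Ȟ^2 = (0 − 0) − 0 = 0, so Ȟ^2 ≅ 0


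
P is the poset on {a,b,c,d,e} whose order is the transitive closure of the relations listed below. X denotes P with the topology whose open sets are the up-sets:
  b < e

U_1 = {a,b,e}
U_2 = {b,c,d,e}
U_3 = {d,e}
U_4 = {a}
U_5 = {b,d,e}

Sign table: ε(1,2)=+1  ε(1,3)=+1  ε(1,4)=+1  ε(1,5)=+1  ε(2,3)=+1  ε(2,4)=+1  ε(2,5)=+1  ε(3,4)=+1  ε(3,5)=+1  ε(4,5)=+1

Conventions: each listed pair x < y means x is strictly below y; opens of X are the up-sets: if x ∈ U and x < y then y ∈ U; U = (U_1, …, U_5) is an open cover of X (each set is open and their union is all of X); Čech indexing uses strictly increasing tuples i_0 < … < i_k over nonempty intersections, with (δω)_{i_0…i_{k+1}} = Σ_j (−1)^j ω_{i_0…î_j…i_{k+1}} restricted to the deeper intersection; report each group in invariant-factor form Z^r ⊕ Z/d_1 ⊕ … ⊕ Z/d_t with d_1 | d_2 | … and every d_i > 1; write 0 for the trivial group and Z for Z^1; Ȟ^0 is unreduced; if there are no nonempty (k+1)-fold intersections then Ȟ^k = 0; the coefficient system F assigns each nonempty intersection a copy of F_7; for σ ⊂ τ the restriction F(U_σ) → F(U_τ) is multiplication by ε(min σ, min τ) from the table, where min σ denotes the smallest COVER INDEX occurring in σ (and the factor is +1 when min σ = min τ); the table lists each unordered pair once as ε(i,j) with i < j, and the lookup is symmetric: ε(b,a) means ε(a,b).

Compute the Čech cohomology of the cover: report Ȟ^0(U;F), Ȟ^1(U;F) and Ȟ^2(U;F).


Ȟ^0 = Z/7,  Ȟ^1 = 0,  Ȟ^2 = 0

nonempty intersections:
  U12={b,e} U13={e} U14={a} U15={b,e} U23={d,e} U25={b,d,e} U35={d,e}
  U123={e} U125={b,e} U135={e} U235={d,e}
  U1235={e}
C dims 5,7,4,1; δ0: rk_F7 4; δ1: rk_F7 3; δ2: rk_F7 1
Ȟ^0: (5−4)−0=1 ⇒ Z/7
Ȟ^1: (7−3)−4=0 ⇒ 0
Ȟ^2: (4−1)−3=0 ⇒ 0


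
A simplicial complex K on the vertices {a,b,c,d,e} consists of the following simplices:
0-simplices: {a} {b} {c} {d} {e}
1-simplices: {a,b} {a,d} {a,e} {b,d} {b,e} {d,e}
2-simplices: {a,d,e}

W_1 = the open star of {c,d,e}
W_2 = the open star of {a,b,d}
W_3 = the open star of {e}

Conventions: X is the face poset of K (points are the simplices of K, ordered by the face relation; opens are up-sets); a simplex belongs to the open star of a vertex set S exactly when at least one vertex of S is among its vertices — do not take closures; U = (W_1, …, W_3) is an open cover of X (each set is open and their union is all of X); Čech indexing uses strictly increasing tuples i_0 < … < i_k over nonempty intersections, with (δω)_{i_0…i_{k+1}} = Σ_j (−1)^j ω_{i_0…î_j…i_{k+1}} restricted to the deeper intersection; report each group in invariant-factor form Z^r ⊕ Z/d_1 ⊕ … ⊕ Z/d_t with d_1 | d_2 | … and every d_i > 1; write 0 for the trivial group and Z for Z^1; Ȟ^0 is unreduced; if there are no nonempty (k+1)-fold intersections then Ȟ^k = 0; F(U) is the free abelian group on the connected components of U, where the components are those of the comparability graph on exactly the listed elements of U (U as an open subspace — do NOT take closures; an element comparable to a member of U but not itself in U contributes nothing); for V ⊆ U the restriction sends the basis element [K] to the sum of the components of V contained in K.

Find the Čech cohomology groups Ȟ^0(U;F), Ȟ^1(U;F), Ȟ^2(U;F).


nonempty intersections:
  W1={{c},{d},{e},{a,d},{a,e},{b,d},{b,e},{d,e},{a,d,e}} W2={{a},{b},{d},{a,b},{a,d},{a,e},{b,d},{b,e},{d,e},{a,d,e}} W3={{e},{a,e},{b,e},{d,e},{a,d,e}}
  W12={{d},{a,d},{a,e},{b,d},{b,e},{d,e},{a,d,e}} W13={{e},{a,e},{b,e},{d,e},{a,d,e}} W23={{a,e},{b,e},{d,e},{a,d,e}}
  W123={{a,e},{b,e},{d,e},{a,d,e}}
components per intersection:
  W1: {{c}} {{d},{e},{a,d},{a,e},{b,d},{b,e},{d,e},{a,d,e}}
  W2: {{a},{b},{d},{a,b},{a,d},{a,e},{b,d},{b,e},{d,e},{a,d,e}}
  W3: {{e},{a,e},{b,e},{d,e},{a,d,e}}
  W12: {{d},{a,d},{a,e},{b,d},{d,e},{a,d,e}} {{b,e}}
  W13: {{e},{a,e},{b,e},{d,e},{a,d,e}}
  W23: {{a,e},{d,e},{a,d,e}} {{b,e}}
  W123: {{a,e},{d,e},{a,d,e}} {{b,e}}
C dims 4,5,2; δ0: rk 2, SNF 1^2; δ1: rk 2, SNF 1^2
Ȟ^0: (4−2)−0=2 ⇒ Z^2
Ȟ^1: (5−2)−2=1 ⇒ Z
Ȟ^2: (2−0)−2=0 ⇒ 0

Ȟ^0(U;F) ≅ Z^2, Ȟ^1(U;F) ≅ Z, Ȟ^2(U;F) ≅ 0


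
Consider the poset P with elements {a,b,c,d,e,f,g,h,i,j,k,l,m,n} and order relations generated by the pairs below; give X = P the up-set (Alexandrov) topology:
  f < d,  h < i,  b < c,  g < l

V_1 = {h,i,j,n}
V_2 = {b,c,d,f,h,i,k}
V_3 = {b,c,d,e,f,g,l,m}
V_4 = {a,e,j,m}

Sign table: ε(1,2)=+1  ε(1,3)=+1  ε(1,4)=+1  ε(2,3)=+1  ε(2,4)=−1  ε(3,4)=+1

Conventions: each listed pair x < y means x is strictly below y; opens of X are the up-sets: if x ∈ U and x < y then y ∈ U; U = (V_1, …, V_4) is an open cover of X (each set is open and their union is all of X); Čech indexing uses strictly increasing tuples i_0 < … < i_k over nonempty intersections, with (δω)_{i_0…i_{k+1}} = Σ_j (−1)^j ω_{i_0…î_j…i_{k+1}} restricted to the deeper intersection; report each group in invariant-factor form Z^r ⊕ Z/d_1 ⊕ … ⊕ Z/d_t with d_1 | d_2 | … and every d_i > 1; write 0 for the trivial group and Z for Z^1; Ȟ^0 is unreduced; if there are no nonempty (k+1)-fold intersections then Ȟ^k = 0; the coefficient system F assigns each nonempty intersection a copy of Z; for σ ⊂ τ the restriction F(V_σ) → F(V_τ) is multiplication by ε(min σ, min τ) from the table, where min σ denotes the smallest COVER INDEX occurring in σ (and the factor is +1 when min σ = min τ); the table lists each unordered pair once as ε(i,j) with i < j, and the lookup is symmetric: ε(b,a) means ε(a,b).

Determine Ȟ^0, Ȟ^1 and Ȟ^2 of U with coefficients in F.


nonempty overlaps:
  V12={h,i} V14={j} V23={b,c,d,f} V34={e,m}
C dims 4,4; δ0: rk 3, SNF 1^3
degree 0: 4−3−0 = 1 → Ȟ^0 ≅ Z
degree 1: 4−0−3 = 1 → Ȟ^1 ≅ Z
degree 2: 0−0−0 = 0 → Ȟ^2 ≅ 0

Ȟ^0 ≅ Z, Ȟ^1 ≅ Z and Ȟ^2 ≅ 0


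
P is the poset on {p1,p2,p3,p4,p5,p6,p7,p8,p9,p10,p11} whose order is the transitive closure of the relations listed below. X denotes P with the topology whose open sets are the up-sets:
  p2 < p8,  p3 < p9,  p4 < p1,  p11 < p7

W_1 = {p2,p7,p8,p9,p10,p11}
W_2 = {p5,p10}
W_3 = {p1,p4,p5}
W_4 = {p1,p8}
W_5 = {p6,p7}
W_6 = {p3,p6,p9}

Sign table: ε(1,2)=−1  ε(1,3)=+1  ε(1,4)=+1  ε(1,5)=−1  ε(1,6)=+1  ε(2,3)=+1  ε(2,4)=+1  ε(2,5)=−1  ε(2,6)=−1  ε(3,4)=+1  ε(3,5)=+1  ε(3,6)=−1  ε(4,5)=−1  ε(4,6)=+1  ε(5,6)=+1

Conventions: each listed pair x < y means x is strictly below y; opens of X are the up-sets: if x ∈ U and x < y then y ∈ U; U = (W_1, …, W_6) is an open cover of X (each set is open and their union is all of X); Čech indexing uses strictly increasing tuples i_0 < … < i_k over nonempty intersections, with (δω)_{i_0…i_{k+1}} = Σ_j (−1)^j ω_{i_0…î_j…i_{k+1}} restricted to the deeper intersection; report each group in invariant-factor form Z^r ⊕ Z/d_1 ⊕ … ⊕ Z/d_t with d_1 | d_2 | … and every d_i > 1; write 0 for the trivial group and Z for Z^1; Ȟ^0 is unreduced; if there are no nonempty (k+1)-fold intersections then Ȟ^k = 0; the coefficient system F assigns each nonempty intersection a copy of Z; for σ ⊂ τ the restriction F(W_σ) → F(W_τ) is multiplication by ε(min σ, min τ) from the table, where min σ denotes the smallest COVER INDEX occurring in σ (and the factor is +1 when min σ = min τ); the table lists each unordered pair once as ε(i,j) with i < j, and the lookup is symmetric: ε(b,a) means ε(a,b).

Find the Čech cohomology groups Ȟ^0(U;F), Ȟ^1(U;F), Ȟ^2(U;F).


nerve simplices:
  W12={p10} W14={p8} W15={p7} W16={p9} W23={p5} W34={p1} W56={p6}
C dims 6,7; δ0: rk 6, SNF 1^5·2
degree 0: 6−6−0 = 0 → Ȟ^0 ≅ 0
degree 1: 7−0−6 = 1 plus torsion [2] → Ȟ^1 ≅ Z ⊕ Z/2
degree 2: 0−0−0 = 0 → Ȟ^2 ≅ 0

Ȟ^0 = 0, Ȟ^1 = Z ⊕ Z/2, Ȟ^2 = 0


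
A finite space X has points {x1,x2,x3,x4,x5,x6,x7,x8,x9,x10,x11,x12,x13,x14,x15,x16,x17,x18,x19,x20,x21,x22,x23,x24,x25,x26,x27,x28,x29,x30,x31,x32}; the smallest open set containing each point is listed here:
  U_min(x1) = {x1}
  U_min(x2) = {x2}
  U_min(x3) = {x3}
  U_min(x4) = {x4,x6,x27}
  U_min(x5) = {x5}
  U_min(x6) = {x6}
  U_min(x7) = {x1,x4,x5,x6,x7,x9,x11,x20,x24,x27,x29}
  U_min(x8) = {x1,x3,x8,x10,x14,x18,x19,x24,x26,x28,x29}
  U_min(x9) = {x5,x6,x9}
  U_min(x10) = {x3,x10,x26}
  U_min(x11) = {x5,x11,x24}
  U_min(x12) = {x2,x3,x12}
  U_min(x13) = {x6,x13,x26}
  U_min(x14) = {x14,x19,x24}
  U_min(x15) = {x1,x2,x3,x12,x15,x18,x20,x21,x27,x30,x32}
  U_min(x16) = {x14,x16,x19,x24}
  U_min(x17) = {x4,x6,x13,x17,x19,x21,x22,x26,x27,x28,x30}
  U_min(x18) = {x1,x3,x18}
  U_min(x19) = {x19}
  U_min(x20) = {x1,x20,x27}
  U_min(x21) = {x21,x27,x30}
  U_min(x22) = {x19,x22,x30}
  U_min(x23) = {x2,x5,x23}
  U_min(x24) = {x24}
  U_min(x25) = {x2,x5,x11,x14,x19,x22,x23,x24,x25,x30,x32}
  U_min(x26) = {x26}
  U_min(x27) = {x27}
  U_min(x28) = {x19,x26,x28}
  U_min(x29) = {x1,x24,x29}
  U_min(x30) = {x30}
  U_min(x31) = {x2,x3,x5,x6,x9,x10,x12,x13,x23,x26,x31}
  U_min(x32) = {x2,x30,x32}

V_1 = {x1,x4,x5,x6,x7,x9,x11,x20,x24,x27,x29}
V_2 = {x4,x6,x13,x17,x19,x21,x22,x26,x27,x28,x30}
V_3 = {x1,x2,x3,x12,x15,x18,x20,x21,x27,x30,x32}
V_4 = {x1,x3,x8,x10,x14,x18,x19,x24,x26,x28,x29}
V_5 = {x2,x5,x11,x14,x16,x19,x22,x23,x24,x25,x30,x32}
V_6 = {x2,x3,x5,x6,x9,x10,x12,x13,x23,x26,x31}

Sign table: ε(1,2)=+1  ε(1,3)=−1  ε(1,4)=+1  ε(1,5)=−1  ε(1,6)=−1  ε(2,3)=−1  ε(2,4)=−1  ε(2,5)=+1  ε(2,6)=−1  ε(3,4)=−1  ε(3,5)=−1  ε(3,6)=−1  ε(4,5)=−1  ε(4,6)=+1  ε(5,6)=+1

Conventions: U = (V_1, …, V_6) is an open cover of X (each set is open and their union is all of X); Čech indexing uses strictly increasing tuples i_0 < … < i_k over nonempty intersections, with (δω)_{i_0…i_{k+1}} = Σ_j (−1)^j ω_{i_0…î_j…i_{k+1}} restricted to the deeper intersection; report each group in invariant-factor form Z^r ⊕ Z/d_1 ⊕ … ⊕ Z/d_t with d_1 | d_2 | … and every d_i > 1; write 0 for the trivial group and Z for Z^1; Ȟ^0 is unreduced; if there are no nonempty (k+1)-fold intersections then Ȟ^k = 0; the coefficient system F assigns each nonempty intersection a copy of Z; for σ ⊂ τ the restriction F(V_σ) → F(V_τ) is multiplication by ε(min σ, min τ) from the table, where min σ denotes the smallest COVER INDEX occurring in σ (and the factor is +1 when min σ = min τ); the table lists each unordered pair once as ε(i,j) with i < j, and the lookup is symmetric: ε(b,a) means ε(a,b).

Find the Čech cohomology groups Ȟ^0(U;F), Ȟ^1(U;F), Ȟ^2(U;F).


nerve simplices:
  V12={x4,x6,x27} V13={x1,x20,x27} V14={x1,x24,x29} V15={x5,x11,x24} V16={x5,x6,x9} V23={x21,x27,x30} V24={x19,x26,x28} V25={x19,x22,x30} V26={x6,x13,x26} V34={x1,x3,x18} V35={x2,x30,x32} V36={x2,x3,x12} V45={x14,x19,x24} V46={x3,x10,x26} V56={x2,x5,x23}
  V123={x27} V126={x6} V134={x1} V145={x24} V156={x5} V235={x30} V245={x19} V246={x26} V346={x3} V356={x2}
C dims 6,15,10; δ0: rk 6, SNF 1^5·2; δ1: rk 9, SNF 1^9
degree 0: 6−6−0 = 0 → Ȟ^0 ≅ 0
degree 1: 15−9−6 = 0 plus torsion [2] → Ȟ^1 ≅ Z/2
degree 2: 10−0−9 = 1 → Ȟ^2 ≅ Z

Ȟ^0 = 0, Ȟ^1 = Z/2, Ȟ^2 = Z


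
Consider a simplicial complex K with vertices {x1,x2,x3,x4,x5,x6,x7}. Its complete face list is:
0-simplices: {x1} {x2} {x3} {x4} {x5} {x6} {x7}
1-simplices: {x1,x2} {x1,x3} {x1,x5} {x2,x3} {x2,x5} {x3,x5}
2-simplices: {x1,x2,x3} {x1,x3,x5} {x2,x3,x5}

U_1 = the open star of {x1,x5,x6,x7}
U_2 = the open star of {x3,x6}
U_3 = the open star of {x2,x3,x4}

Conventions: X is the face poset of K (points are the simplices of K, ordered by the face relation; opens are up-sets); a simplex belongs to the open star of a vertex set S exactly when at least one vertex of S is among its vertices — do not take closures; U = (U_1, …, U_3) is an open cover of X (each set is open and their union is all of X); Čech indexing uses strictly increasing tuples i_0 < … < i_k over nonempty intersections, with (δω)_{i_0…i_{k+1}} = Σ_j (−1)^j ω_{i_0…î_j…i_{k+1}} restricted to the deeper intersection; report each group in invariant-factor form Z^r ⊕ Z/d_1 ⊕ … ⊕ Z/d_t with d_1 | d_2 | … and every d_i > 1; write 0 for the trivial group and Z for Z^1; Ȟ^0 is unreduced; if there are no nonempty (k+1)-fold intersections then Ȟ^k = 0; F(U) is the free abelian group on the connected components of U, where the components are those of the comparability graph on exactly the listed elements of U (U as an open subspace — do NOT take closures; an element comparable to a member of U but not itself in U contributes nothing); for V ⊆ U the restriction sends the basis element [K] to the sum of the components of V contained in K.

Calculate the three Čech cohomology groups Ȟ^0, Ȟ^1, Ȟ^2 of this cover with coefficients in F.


Ȟ^0 ≅ Z^4, Ȟ^1 ≅ 0 and Ȟ^2 ≅ 0

nerve of the cover:
  U1={{x1},{x5},{x6},{x7},{x1,x2},{x1,x3},{x1,x5},{x2,x5},{x3,x5},{x1,x2,x3},{x1,x3,x5},{x2,x3,x5}} U2={{x3},{x6},{x1,x3},{x2,x3},{x3,x5},{x1,x2,x3},{x1,x3,x5},{x2,x3,x5}} U3={{x2},{x3},{x4},{x1,x2},{x1,x3},{x2,x3},{x2,x5},{x3,x5},{x1,x2,x3},{x1,x3,x5},{x2,x3,x5}}
  U12={{x6},{x1,x3},{x3,x5},{x1,x2,x3},{x1,x3,x5},{x2,x3,x5}} U13={{x1,x2},{x1,x3},{x2,x5},{x3,x5},{x1,x2,x3},{x1,x3,x5},{x2,x3,x5}} U23={{x3},{x1,x3},{x2,x3},{x3,x5},{x1,x2,x3},{x1,x3,x5},{x2,x3,x5}}
  U123={{x1,x3},{x3,x5},{x1,x2,x3},{x1,x3,x5},{x2,x3,x5}}
components per intersection:
  U1: {{x1},{x5},{x1,x2},{x1,x3},{x1,x5},{x2,x5},{x3,x5},{x1,x2,x3},{x1,x3,x5},{x2,x3,x5}} {{x6}} {{x7}}
  U2: {{x3},{x1,x3},{x2,x3},{x3,x5},{x1,x2,x3},{x1,x3,x5},{x2,x3,x5}} {{x6}}
  U3: {{x2},{x3},{x1,x2},{x1,x3},{x2,x3},{x2,x5},{x3,x5},{x1,x2,x3},{x1,x3,x5},{x2,x3,x5}} {{x4}}
  U12: {{x6}} {{x1,x3},{x3,x5},{x1,x2,x3},{x1,x3,x5},{x2,x3,x5}}
  U13: {{x1,x2},{x1,x3},{x2,x5},{x3,x5},{x1,x2,x3},{x1,x3,x5},{x2,x3,x5}}
  U23: {{x3},{x1,x3},{x2,x3},{x3,x5},{x1,x2,x3},{x1,x3,x5},{x2,x3,x5}}
  U123: {{x1,x3},{x3,x5},{x1,x2,x3},{x1,x3,x5},{x2,x3,x5}}
C dims 7,4,1; δ0: rk 3, SNF 1^3; δ1: rk 1, SNF 1^1
Ȟ^0 = (7 − 3) − 0 = 4, so Ȟ^0 ≅ Z^4
Ȟ^1 = (4 − 1) − 3 = 0, so Ȟ^1 ≅ 0
Ȟ^2 = (1 − 0) − 1 = 0, so Ȟ^2 ≅ 0


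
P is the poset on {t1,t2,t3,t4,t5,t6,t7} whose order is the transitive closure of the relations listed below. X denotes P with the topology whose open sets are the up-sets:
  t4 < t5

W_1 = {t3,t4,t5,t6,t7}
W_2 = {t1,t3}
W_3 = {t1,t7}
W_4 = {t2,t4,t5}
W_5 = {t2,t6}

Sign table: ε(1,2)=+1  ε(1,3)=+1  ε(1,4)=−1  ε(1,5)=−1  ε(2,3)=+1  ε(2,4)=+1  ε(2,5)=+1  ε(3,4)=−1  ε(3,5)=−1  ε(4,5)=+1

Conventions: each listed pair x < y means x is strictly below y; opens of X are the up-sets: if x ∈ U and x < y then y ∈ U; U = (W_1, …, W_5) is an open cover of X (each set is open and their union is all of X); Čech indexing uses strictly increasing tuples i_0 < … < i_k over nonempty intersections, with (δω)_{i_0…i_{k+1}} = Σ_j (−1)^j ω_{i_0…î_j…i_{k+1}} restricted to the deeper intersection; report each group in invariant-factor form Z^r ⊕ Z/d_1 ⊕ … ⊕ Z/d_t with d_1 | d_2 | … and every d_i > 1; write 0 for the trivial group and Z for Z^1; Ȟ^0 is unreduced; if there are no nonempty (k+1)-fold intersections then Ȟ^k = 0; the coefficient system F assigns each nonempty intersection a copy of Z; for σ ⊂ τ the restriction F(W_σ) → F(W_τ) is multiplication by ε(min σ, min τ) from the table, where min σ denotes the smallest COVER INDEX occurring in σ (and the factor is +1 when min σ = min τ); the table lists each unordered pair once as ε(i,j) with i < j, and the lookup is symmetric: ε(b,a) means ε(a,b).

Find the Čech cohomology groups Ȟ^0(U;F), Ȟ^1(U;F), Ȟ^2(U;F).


Ȟ^0 ≅ Z, Ȟ^1 ≅ Z^2 and Ȟ^2 ≅ 0

nonempty intersections:
  W12={t3} W13={t7} W14={t4,t5} W15={t6} W23={t1} W45={t2}
C dims 5,6; δ0: rk 4, SNF 1^4
Ȟ^0: (5−4)−0=1 ⇒ Z
Ȟ^1: (6−0)−4=2 ⇒ Z^2
Ȟ^2: (0−0)−0=0 ⇒ 0


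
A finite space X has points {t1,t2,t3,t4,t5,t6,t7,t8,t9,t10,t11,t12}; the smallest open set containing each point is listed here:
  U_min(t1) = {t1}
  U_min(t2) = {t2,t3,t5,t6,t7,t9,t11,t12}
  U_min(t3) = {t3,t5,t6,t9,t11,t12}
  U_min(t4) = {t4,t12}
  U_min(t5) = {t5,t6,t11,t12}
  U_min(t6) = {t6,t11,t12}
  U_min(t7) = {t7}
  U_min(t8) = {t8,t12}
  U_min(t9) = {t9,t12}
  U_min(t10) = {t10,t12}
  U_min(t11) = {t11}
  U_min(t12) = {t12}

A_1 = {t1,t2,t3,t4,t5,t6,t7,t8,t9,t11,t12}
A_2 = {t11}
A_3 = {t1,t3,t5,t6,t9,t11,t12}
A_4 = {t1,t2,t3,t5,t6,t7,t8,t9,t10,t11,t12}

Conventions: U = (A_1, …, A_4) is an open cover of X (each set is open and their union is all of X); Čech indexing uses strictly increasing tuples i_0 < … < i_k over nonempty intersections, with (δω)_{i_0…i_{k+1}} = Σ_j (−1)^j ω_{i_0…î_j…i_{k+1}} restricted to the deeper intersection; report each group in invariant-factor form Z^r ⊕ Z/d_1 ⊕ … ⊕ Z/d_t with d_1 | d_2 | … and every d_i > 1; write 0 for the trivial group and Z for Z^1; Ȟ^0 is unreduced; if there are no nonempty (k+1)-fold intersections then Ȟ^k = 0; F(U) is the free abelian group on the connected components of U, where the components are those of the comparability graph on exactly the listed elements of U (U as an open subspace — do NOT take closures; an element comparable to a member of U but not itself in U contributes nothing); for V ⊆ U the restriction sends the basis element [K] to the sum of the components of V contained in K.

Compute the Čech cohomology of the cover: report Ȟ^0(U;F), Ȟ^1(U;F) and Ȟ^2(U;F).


nonempty overlaps:
  A12={t11} A13={t1,t3,t5,t6,t9,t11,t12} A14={t1,t2,t3,t5,t6,t7,t8,t9,t11,t12} A23={t11} A24={t11} A34={t1,t3,t5,t6,t9,t11,t12}
  A123={t11} A124={t11} A134={t1,t3,t5,t6,t9,t11,t12} A234={t11}
  A1234={t11}
components per intersection:
  A1: {t1} {t2,t3,t4,t5,t6,t7,t8,t9,t11,t12}
  A2: {t11}
  A3: {t1} {t3,t5,t6,t9,t11,t12}
  A4: {t1} {t2,t3,t5,t6,t7,t8,t9,t10,t11,t12}
  A12: {t11}
  A13: {t1} {t3,t5,t6,t9,t11,t12}
  A14: {t1} {t2,t3,t5,t6,t7,t8,t9,t11,t12}
  A23: {t11}
  A24: {t11}
  A34: {t1} {t3,t5,t6,t9,t11,t12}
  A123: {t11}
  A124: {t11}
  A134: {t1} {t3,t5,t6,t9,t11,t12}
  A234: {t11}
  A1234: {t11}
C dims 7,9,5,1; δ0: rk 5, SNF 1^5; δ1: rk 4, SNF 1^4; δ2: rk 1, SNF 1^1
degree 0: 7−5−0 = 2 → Ȟ^0 ≅ Z^2
degree 1: 9−4−5 = 0 → Ȟ^1 ≅ 0
degree 2: 5−1−4 = 0 → Ȟ^2 ≅ 0

Ȟ^0 ≅ Z^2, Ȟ^1 ≅ 0, Ȟ^2 ≅ 0
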